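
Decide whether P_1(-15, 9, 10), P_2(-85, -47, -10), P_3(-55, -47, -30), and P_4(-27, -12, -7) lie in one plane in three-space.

With P_1 as base: P_1P_2 = (-70, -56, -20), P_1P_3 = (-40, -56, -40), P_1P_4 = (-12, -21, -17).
P_1P_3 × P_1P_4 = (112, -200, 168).
P_1P_2 · (P_1P_3 × P_1P_4) = 0.
The scalar triple product vanishes, so the four points are coplanar.

Yes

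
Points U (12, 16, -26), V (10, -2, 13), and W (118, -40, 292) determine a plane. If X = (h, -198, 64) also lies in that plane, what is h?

-225

A normal to the plane is n = UV × UW = (-3540, 4770, 2020).
X lies in the plane iff n · UX = 0.
This gives (-3540)h + (-796500) = 0, so h = -225.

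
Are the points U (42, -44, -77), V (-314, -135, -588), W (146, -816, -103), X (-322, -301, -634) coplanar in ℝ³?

No

A normal to the plane through U, V, W is n = UV × UW = (-392126, -62400, 284296).
The plane has equation n·P = -35614484. For X: n·X = -35196692.
-35196692 ≠ -35614484, so X is off the plane.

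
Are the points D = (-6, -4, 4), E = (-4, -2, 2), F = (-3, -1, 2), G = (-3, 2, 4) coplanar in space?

No

The four points are coplanar iff the 3×3 determinant with rows DE, DF, DG is zero.
Rows: (2, 2, -2), (3, 3, -2), (3, 6, 0).
Expanding along the first row: (2)(12) − (2)(6) + (-2)(9) = -6.
Nonzero ⇒ not coplanar.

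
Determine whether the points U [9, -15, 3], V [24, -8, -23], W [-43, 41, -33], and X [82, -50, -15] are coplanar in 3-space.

Yes

With U as base: UV = (15, 7, -26), UW = (-52, 56, -36), UX = (73, -35, -18).
UW × UX = (-2268, -3564, -2268).
UV · (UW × UX) = 0.
The scalar triple product vanishes, so the four points are coplanar.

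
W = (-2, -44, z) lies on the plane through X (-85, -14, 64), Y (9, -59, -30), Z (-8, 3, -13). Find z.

-19

A normal to the plane is n = XY × XZ = (5063, 0, 5063).
W lies in the plane iff n · XW = 0.
This gives (5063)z + (96197) = 0, so z = -19.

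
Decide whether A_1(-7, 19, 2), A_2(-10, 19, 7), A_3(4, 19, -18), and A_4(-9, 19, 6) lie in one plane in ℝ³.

The four points are coplanar iff the 3×3 determinant with rows A_1A_2, A_1A_3, A_1A_4 is zero.
Rows: (-3, 0, 5), (11, 0, -20), (-2, 0, 4).
Expanding along the first row: (-3)(0) − (0)(4) + (5)(0) = 0.
Zero determinant ⇒ coplanar.

Yes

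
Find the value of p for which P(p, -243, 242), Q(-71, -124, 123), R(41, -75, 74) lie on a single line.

Direction QR = (112, 49, -49). From the y-coordinate of P, the parameter along the line is τ = (-243 − (-124))/49 = -17/7.
Then p = (-71) + (-17/7)·(112) = -343.

-343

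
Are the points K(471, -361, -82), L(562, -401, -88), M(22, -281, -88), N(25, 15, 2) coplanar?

Yes

The four points are coplanar iff the 3×3 determinant with rows KL, KM, KN is zero.
Rows: (91, -40, -6), (-449, 80, -6), (-446, 376, 84).
Expanding along the first row: (91)(8976) − (-40)(-40392) + (-6)(-133144) = 0.
Zero determinant ⇒ coplanar.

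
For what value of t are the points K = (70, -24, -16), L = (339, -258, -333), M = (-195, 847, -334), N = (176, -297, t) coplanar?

Normal to plane KLM: n = (350519, 169547, 172289); plane equation n·P = 17710578.
Requiring n·N = 17710578: (172289)t + (11335885) = 17710578.
So t = 37.

37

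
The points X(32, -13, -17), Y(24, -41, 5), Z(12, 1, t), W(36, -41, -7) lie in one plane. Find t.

Coplanarity ⇔ det[XY; XZ; XW] = 0.
Expanding, this is linear in t: (-336)t + (-1344) = 0.
So t = -4.

-4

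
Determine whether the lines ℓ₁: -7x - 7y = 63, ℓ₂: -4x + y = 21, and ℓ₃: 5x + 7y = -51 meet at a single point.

Yes

Intersecting ℓ₁ and ℓ₂: solving the 2×2 system gives (x, y) = (-6, -3).
Substitute into ℓ₃: (5)(-6) + (7)(-3) = -51.
This equals -51, so (-6, -3) lies on all three lines and they are concurrent.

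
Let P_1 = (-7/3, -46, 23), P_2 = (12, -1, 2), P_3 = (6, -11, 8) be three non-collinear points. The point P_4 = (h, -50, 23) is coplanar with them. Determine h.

1/3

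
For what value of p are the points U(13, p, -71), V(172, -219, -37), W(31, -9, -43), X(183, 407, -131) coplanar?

203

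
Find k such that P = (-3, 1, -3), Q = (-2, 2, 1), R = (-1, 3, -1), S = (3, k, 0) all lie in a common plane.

Coplanarity ⇔ det[PQ; PR; PS] = 0.
Expanding, this is linear in k: (6)k + (-42) = 0.
So k = 7.

7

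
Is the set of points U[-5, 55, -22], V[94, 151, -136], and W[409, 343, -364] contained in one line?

No

UV = (99, 96, -114), UW = (414, 288, -342).
Comparing components 3 and 1: (-114)(414) − (99)(-342) = -13338 ≠ 0, so UV and UW are not parallel and the points are not collinear.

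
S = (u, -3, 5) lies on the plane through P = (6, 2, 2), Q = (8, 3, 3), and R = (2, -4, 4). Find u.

A normal to the plane is n = PQ × PR = (8, -8, -8).
S lies in the plane iff n · PS = 0.
This gives (8)u + (-32) = 0, so u = 4.

4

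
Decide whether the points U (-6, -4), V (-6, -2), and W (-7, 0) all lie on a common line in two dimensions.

UV = (0, 2), UW = (-1, 4).
det[UV; UW] = (0)(4) − (2)(-1) = 2.
The determinant is nonzero, so they are not collinear.

No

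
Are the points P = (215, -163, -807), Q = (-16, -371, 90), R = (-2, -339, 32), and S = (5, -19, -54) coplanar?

With P as base: PQ = (-231, -208, 897), PR = (-217, -176, 839), PS = (-210, 144, 753).
PR × PS = (-253344, -12789, -68208).
PQ · (PR × PS) = 0.
The scalar triple product vanishes, so the four points are coplanar.

Yes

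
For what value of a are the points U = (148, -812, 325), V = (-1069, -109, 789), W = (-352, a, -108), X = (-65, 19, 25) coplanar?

Normal to plane UVX: n = (-596484, -463932, -861588); plane equation n·P = 8417052.
Requiring n·W = 8417052: (-463932)a + (303013872) = 8417052.
So a = 635.

635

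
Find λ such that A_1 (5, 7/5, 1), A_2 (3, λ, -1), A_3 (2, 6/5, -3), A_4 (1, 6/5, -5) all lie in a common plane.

Coplanarity ⇔ det[A_1A_2; A_1A_3; A_1A_4] = 0.
Expanding, this is linear in λ: (-2)λ + (12/5) = 0.
So λ = 6/5.

6/5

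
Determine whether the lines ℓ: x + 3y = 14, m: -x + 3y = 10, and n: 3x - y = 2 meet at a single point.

The three lines meet at one point iff the augmented coefficient matrix [aᵢ bᵢ cᵢ] has rank < 3, i.e. its determinant vanishes.
Here the determinant is 0.
It vanishes, so the lines are concurrent at (2, 4).

Yes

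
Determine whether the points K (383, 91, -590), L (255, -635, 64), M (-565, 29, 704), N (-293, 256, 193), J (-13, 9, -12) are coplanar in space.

Yes

The plane through K, L, M has normal n = KL × KM = (-898896, -454360, -680312) and equation n·P = 15760152.
Checking the remaining points: n·N = 15760152, n·J = 15760152.
All equal 15760152, so all 5 points lie in one plane.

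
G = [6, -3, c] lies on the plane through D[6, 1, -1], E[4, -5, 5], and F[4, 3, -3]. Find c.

Coplanarity requires DE · (DF × DG) = 0.
DE = (-2, -6, 6), DF = (-2, 2, -2); the triple product is linear in c with coefficient -16 and constant term 48.
Setting it to zero: c = 3.

3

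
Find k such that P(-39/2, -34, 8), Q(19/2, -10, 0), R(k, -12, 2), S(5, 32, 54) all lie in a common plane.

6

Normal to plane PQS: n = (1632, -1530, 1326); plane equation n·X = 30804.
Requiring n·R = 30804: (1632)k + (21012) = 30804.
So k = 6.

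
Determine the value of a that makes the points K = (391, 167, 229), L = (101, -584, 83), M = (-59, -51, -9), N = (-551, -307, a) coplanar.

-269

Coplanarity ⇔ det[KL; KM; KN] = 0.
Expanding, this is linear in a: (-274730)a + (-73902370) = 0.
So a = -269.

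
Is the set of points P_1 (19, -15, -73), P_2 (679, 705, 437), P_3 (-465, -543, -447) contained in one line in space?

Yes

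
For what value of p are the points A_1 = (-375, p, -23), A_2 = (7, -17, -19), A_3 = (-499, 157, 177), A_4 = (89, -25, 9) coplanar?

63

The points are coplanar iff A_1A_2 · (A_1A_3 × A_1A_4) = 0.
Expanding, this is linear in p: (-30240)p + (1905120) = 0.
So p = 63.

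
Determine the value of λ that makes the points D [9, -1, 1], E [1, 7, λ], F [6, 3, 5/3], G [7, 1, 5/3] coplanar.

11/3

The points are coplanar iff DE · (DF × DG) = 0.
Expanding, this is linear in λ: (2)λ + (-22/3) = 0.
So λ = 11/3.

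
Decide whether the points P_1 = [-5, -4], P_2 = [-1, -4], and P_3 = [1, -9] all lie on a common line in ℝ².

P_1P_2 = (4, 0), P_1P_3 = (6, -5).
det[P_1P_2; P_1P_3] = (4)(-5) − (0)(6) = -20.
The determinant is nonzero, so they are not collinear.

No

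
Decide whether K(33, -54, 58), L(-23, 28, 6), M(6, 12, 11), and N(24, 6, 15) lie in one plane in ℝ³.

No

A normal to the plane through K, L, M is n = KL × KM = (-422, -1228, -1482).
The plane has equation n·P = -33570. For N: n·N = -39726.
-39726 ≠ -33570, so N is off the plane.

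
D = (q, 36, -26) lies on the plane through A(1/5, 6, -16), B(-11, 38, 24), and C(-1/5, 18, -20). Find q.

-4/5

A normal to the plane is n = AB × AC = (-608, -304/5, -608/5).
D lies in the plane iff n · AD = 0.
This gives (-608)q + (-2432/5) = 0, so q = -4/5.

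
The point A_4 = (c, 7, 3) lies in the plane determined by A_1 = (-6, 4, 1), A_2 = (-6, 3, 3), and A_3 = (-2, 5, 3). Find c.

The plane through A_1, A_2, A_3 has equation −4x + 8y + 4z = 60.
Substituting A_4: (-4)c + (68) = 60, so c = 2.

2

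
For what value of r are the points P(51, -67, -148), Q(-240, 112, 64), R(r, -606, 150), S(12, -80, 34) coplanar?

642

The points are coplanar iff PQ · (PR × PS) = 0.
Expanding, this is linear in r: (-35334)r + (22684428) = 0.
So r = 642.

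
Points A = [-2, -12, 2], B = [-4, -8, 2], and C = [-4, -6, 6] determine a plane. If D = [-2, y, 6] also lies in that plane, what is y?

A normal to the plane is n = AB × AC = (16, 8, -4).
D lies in the plane iff n · AD = 0.
This gives (8)y + (80) = 0, so y = -10.

-10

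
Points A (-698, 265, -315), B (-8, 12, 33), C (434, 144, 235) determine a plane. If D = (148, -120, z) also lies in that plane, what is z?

117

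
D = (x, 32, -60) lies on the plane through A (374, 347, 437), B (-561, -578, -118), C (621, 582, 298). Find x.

66

The plane through A, B, C has equation 259000x − 267050y + 8750z = 8023400.
Substituting D: (259000)x + (-9070600) = 8023400, so x = 66.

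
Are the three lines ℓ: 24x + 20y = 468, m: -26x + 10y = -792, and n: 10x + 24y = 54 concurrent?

The three lines meet at one point iff the augmented coefficient matrix [aᵢ bᵢ cᵢ] has rank < 3, i.e. its determinant vanishes.
Here the determinant is 0.
It vanishes, so the lines are concurrent at (27, -9).

Yes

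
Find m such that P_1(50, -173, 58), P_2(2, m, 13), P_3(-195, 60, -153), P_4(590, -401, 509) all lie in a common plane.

-53

Normal to plane P_1P_3P_4: n = (56975, -3445, -69960); plane equation n·P = -612945.
Requiring n·P_2 = -612945: (-3445)m + (-795530) = -612945.
So m = -53.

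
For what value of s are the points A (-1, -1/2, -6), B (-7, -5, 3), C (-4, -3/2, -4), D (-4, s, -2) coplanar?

The points are coplanar iff AB · (AC × AD) = 0.
Expanding, this is linear in s: (-15)s + (-75/2) = 0.
So s = -5/2.

-5/2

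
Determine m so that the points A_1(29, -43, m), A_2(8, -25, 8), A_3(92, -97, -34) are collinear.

Collinearity requires A_1A_2 × A_1A_3 = 0; each component is linear in m.
The x-component gives (-72)m + (-180) = 0, so m = -5/2.
The remaining components then also vanish.

-5/2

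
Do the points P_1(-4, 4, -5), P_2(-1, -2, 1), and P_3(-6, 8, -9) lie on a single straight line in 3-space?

Yes

P_1P_2 = (3, -6, 6), P_1P_3 = (-2, 4, -4).
Each component of P_1P_3 is -2/3 times the corresponding component of P_1P_2, so P_1P_3 = -2/3·P_1P_2 and the points are collinear.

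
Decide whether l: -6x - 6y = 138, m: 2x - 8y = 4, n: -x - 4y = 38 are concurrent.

Yes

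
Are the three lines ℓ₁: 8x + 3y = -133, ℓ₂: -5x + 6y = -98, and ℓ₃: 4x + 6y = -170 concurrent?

Yes

The three lines meet at one point iff the augmented coefficient matrix [aᵢ bᵢ cᵢ] has rank < 3, i.e. its determinant vanishes.
Here the determinant is 0.
It vanishes, so the lines are concurrent at (-8, -23).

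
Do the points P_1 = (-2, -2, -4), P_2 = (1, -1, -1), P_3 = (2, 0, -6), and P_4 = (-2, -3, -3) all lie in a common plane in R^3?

No

With P_1 as base: P_1P_2 = (3, 1, 3), P_1P_3 = (4, 2, -2), P_1P_4 = (0, -1, 1).
P_1P_3 × P_1P_4 = (0, -4, -4).
P_1P_2 · (P_1P_3 × P_1P_4) = -16.
Since -16 ≠ 0, the four points are not coplanar.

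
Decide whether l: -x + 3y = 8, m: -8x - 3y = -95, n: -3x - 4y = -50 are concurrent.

Intersecting l and m: solving the 2×2 system gives (x, y) = (29/3, 53/9).
Substitute into n: (-3)(29/3) + (-4)(53/9) = -473/9.
But n requires -50 ≠ -473/9, so the three lines have no common point.

No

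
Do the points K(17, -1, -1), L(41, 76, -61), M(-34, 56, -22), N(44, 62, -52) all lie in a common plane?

No

With K as base: KL = (24, 77, -60), KM = (-51, 57, -21), KN = (27, 63, -51).
KM × KN = (-1584, -3168, -4752).
KL · (KM × KN) = 3168.
Since 3168 ≠ 0, the four points are not coplanar.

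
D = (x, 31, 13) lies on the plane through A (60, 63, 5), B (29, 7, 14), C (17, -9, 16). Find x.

58

A normal to the plane is n = AB × AC = (32, -46, -176).
D lies in the plane iff n · AD = 0.
This gives (32)x + (-1856) = 0, so x = 58.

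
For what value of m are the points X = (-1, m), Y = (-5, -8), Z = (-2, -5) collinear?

-4

The three points are collinear iff det[XY; XZ] = 0.
This determinant is linear in m: (3)m + (12) = 0, so m = -4.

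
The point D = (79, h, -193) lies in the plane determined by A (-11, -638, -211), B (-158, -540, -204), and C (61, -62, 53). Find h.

-646

Coplanarity requires AB · (AC × AD) = 0.
AB = (-147, 98, 7), AC = (72, 576, 264); the triple product is linear in h with coefficient 39312 and constant term 25395552.
Setting it to zero: h = -646.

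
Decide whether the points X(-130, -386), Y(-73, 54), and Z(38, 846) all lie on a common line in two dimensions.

XY = (57, 440), XZ = (168, 1232).
Twice the signed area of △XYZ is (57)(1232) − (440)(168) = -3696.
The area is nonzero, so the three points are not collinear.

No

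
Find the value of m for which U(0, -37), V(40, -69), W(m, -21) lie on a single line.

The three points are collinear iff det[UV; UW] = 0.
This determinant is linear in m: (32)m + (640) = 0, so m = -20.

-20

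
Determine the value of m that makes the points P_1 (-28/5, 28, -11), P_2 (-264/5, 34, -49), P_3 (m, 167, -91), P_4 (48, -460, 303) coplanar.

-8

The points are coplanar iff P_1P_2 · (P_1P_3 × P_1P_4) = 0.
Expanding, this is linear in m: (16660)m + (133280) = 0.
So m = -8.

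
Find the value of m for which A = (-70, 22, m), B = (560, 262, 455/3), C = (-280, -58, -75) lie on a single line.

Collinearity requires AB × AC = 0; each component is linear in m.
The x-component gives (-320)m + (-17600/3) = 0, so m = -55/3.
The remaining components then also vanish.

-55/3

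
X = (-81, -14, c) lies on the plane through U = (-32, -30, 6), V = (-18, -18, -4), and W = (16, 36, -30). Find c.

Coplanarity requires UV · (UW × UX) = 0.
UV = (14, 12, -10), UW = (48, 66, -36); the triple product is linear in c with coefficient 348 and constant term -12876.
Setting it to zero: c = 37.

37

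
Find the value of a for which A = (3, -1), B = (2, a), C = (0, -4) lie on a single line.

-2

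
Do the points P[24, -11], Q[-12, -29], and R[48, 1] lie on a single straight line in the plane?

Yes

PQ = (-36, -18), PR = (24, 12).
Twice the signed area of △PQR is (-36)(12) − (-18)(24) = 0.
The triangle is degenerate (zero area), so the points are collinear.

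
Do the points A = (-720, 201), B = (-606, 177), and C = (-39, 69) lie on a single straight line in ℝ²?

No

AB = (114, -24), AC = (681, -132).
If collinear, AC would be a scalar multiple of AB. But (114)·(-132) ≠ (-24)·(681) (difference 1296), so they are not parallel; the points are not collinear.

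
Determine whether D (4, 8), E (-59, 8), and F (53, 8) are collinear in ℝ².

Yes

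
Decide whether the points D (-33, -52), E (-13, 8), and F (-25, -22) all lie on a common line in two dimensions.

No

DE = (20, 60), DF = (8, 30).
Twice the signed area of △DEF is (20)(30) − (60)(8) = 120.
The area is nonzero, so the three points are not collinear.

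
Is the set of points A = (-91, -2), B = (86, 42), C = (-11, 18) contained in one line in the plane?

AB = (177, 44), AC = (80, 20).
det[AB; AC] = (177)(20) − (44)(80) = 20.
The determinant is nonzero, so they are not collinear.

No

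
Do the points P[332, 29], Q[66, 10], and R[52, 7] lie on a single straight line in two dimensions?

No

PQ = (-266, -19), PR = (-280, -22).
Twice the signed area of △PQR is (-266)(-22) − (-19)(-280) = 532.
The area is nonzero, so the three points are not collinear.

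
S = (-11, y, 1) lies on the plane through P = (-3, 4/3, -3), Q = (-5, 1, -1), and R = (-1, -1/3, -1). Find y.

A normal to the plane is n = PQ × PR = (8/3, 8, 4).
S lies in the plane iff n · PS = 0.
This gives (8)y + (-16) = 0, so y = 2.

2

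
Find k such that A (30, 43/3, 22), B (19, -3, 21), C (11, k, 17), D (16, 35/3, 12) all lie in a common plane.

-25/3

Normal to plane ABD: n = (512/3, -96, -640/3); plane equation n·P = -2848/3.
Requiring n·C = -2848/3: (-96)k + (-5248/3) = -2848/3.
So k = -25/3.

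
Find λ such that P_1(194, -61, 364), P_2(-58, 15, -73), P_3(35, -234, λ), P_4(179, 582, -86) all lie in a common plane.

Normal to plane P_1P_2P_4: n = (246791, -106845, -160896); plane equation n·P = -4171145.
Requiring n·P_3 = -4171145: (-160896)λ + (33639415) = -4171145.
So λ = 235.

235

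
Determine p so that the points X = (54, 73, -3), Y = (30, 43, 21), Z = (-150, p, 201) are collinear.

Direction XY = (-24, -30, 24). From the x-coordinate of Z, the parameter along the line is τ = (-150 − 54)/(-24) = 17/2.
Then p = 73 + 17/2·(-30) = -182.

-182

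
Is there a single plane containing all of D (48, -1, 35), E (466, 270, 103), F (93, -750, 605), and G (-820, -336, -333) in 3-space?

No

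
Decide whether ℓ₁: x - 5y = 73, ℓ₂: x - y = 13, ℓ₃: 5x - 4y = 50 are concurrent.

Yes

The three lines meet at one point iff the augmented coefficient matrix [aᵢ bᵢ cᵢ] has rank < 3, i.e. its determinant vanishes.
Here the determinant is 0.
It vanishes, so the lines are concurrent at (-2, -15).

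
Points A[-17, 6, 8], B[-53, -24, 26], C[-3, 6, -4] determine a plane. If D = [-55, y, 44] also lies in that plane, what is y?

14

The plane through A, B, C has equation 360x − 180y + 420z = -3840.
Substituting D: (-180)y + (-1320) = -3840, so y = 14.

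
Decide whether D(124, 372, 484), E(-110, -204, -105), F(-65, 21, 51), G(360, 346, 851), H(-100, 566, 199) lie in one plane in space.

Yes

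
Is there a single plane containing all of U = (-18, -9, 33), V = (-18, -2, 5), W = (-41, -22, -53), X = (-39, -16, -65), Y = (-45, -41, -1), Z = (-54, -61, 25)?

Yes

The plane through U, V, W has normal n = UV × UW = (-966, 644, 161) and equation n·P = 16905.
Checking the remaining points: n·X = 16905, n·Y = 16905, n·Z = 16905.
All equal 16905, so all 6 points lie in one plane.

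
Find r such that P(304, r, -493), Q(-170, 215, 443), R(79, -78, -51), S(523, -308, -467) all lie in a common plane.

-340

Coplanarity ⇔ det[PQ; PR; PS] = 0.
Expanding, this is linear in r: (115752)r + (39355680) = 0.
So r = -340.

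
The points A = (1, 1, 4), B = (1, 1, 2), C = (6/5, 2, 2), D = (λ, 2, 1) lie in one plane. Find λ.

The points are coplanar iff AB · (AC × AD) = 0.
Expanding, this is linear in λ: (2)λ + (-12/5) = 0.
So λ = 6/5.

6/5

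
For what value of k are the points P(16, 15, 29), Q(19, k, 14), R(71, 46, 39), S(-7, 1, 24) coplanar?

-3

The points are coplanar iff PQ · (PR × PS) = 0.
Expanding, this is linear in k: (45)k + (135) = 0.
So k = -3.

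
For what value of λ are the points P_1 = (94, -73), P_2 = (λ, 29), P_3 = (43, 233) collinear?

77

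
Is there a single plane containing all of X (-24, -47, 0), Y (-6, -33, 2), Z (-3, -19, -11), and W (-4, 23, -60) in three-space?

A normal to the plane through X, Y, Z is n = XY × XZ = (-210, 240, 210).
The plane has equation n·P = -6240. For W: n·W = -6240.
Equal, so W lies in the plane and all four are coplanar.

Yes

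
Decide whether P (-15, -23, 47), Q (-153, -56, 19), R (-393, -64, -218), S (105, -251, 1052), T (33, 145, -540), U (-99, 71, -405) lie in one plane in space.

No

The plane through P, Q, R has normal n = PQ × PR = (7597, -25986, -6816) and equation n·X = 163371.
Checking the remaining points: n·S = 149739, n·T = 163371, n·U = 163371.
Since n·S = 149739 ≠ 163371, S is off the plane and the points are not all coplanar.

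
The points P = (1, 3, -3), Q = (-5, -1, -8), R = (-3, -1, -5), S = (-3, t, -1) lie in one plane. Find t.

-5

Coplanarity ⇔ det[PQ; PR; PS] = 0.
Expanding, this is linear in t: (8)t + (40) = 0.
So t = -5.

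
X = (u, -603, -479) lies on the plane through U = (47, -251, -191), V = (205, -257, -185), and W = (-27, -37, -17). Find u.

The plane through U, V, W has equation −2328x − 27936y + 33368z = 529232.
Substituting X: (-2328)u + (862136) = 529232, so u = 143.

143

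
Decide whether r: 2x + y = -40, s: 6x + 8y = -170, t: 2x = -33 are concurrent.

No

Intersecting r and s: solving the 2×2 system gives (x, y) = (-15, -10).
Substitute into t: (2)(-15) + (0)(-10) = -30.
But t requires -33 ≠ -30, so the three lines have no common point.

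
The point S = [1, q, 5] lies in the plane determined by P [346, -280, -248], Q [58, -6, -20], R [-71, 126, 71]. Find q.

65

Coplanarity requires PQ · (PR × PS) = 0.
PQ = (-288, 274, 228), PR = (-417, 406, 319); the triple product is linear in q with coefficient -3204 and constant term 208260.
Setting it to zero: q = 65.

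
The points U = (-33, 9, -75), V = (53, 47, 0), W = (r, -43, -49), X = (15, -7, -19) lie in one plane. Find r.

Normal to plane UVX: n = (3328, -1216, -3200); plane equation n·P = 119232.
Requiring n·W = 119232: (3328)r + (209088) = 119232.
So r = -27.

-27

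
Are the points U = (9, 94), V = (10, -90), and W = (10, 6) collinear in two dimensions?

No

UV = (1, -184), UW = (1, -88).
If collinear, UW would be a scalar multiple of UV. But (1)·(-88) ≠ (-184)·(1) (difference 96), so they are not parallel; the points are not collinear.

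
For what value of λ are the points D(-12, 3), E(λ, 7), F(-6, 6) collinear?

Collinearity: (E − D) must be parallel to (F − D) = (6, 3).
Cross-multiplying the components: (λ − (-12))·(3) = (4)·(6).
Solving gives λ = -4.

-4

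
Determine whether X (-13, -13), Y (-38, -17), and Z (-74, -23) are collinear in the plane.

No

XY = (-25, -4), XZ = (-61, -10).
det[XY; XZ] = (-25)(-10) − (-4)(-61) = 6.
The determinant is nonzero, so they are not collinear.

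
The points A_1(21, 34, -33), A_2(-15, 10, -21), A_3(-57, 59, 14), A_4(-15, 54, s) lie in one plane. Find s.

-9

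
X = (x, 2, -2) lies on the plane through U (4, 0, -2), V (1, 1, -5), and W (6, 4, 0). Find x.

4

Coplanarity requires UV · (UW × UX) = 0.
UV = (-3, 1, -3), UW = (2, 4, 2); the triple product is linear in x with coefficient 14 and constant term -56.
Setting it to zero: x = 4.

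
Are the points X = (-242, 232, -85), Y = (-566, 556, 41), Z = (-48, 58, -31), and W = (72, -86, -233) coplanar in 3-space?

A normal to the plane through X, Y, Z is n = XY × XZ = (39420, 41940, -6480).
The plane has equation n·P = 741240. For W: n·W = 741240.
Equal, so W lies in the plane and all four are coplanar.

Yes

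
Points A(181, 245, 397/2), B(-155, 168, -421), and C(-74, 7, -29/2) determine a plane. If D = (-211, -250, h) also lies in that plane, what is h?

The plane through A, B, C has equation −131040x + (172809/2)y + 60333z = 9426963.
Substituting D: (60333)h + (6048315) = 9426963, so h = 56.

56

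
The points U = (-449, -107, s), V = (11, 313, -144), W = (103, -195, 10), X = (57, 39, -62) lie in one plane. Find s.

The points are coplanar iff UV · (UW × UX) = 0.
Expanding, this is linear in s: (1840)s + (320160) = 0.
So s = -174.

-174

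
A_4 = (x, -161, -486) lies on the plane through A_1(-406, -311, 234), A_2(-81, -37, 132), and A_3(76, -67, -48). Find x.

441

The plane through A_1, A_2, A_3 has equation −52380x + 42486y − 52768z = -4294578.
Substituting A_4: (-52380)x + (18805002) = -4294578, so x = 441.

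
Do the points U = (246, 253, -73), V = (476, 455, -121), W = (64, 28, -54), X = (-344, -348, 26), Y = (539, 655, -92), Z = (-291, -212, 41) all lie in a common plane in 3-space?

Yes

The plane through U, V, W has normal n = UV × UW = (-6962, 4366, -14986) and equation n·P = 485924.
Checking the remaining points: n·X = 485924, n·Y = 485924, n·Z = 485924.
All equal 485924, so all 6 points lie in one plane.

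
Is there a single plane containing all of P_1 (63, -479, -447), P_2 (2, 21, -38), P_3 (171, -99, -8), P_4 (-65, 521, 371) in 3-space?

With P_1 as base: P_1P_2 = (-61, 500, 409), P_1P_3 = (108, 380, 439), P_1P_4 = (-128, 1000, 818).
P_1P_3 × P_1P_4 = (-128160, -144536, 156640).
P_1P_2 · (P_1P_3 × P_1P_4) = -384480.
Since -384480 ≠ 0, the four points are not coplanar.

No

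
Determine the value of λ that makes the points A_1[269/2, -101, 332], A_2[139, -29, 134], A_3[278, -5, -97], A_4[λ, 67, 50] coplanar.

-5

Normal to plane A_1A_2A_3: n = (-11880, -52965/2, -9900); plane equation n·P = -4419855/2.
Requiring n·A_4 = -4419855/2: (-11880)λ + (-4538655/2) = -4419855/2.
So λ = -5.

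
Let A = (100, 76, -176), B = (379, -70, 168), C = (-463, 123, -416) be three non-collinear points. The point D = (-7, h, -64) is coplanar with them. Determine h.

Coplanarity requires AB · (AC × AD) = 0.
AB = (279, -146, 344), AC = (-563, 47, -240); the triple product is linear in h with coefficient -126712 and constant term -126712.
Setting it to zero: h = -1.

-1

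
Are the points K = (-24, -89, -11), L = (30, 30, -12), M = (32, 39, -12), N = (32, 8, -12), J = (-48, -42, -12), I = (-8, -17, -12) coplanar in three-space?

No

The plane through K, L, M has normal n = KL × KM = (9, -2, 248) and equation n·P = -2766.
Checking the remaining points: n·N = -2704, n·J = -3324, n·I = -3014.
Since n·N = -2704 ≠ -2766, N is off the plane and the points are not all coplanar.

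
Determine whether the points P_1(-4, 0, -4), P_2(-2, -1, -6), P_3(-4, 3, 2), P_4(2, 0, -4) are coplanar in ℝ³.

Yes

The four points are coplanar iff the 3×3 determinant with rows P_1P_2, P_1P_3, P_1P_4 is zero.
Rows: (2, -1, -2), (0, 3, 6), (6, 0, 0).
Expanding along the first row: (2)(0) − (-1)(-36) + (-2)(-18) = 0.
Zero determinant ⇒ coplanar.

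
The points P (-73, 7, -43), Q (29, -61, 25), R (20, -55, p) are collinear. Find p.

19

Collinearity requires PQ × PR = 0; each component is linear in p.
The x-component gives (-68)p + (1292) = 0, so p = 19.
The remaining components then also vanish.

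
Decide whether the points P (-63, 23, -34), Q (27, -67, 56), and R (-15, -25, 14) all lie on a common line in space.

Yes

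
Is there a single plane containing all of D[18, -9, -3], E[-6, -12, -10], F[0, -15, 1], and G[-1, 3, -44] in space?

Yes

A normal to the plane through D, E, F is n = DE × DF = (-54, 222, 90).
The plane has equation n·P = -3240. For G: n·G = -3240.
Equal, so G lies in the plane and all four are coplanar.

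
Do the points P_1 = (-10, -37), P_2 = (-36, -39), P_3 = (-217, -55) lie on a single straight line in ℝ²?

P_1P_2 = (-26, -2), P_1P_3 = (-207, -18).
If collinear, P_1P_3 would be a scalar multiple of P_1P_2. But (-26)·(-18) ≠ (-2)·(-207) (difference 54), so they are not parallel; the points are not collinear.

No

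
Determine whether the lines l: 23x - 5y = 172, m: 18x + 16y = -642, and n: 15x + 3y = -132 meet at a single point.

Yes

Intersecting l and m: solving the 2×2 system gives (x, y) = (-1, -39).
Substitute into n: (15)(-1) + (3)(-39) = -132.
This equals -132, so (-1, -39) lies on all three lines and they are concurrent.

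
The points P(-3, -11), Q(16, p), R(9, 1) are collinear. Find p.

8

The three points are collinear iff det[PQ; PR] = 0.
This determinant is linear in p: (-12)p + (96) = 0, so p = 8.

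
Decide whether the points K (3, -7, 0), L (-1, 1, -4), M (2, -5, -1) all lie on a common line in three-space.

Yes

KL = (-4, 8, -4), KM = (-1, 2, -1).
Each component of KM is 1/4 times the corresponding component of KL, so KM = 1/4·KL and the points are collinear.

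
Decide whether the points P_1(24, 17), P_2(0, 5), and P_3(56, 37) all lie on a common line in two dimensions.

P_1P_2 = (-24, -12), P_1P_3 = (32, 20).
If collinear, P_1P_3 would be a scalar multiple of P_1P_2. But (-24)·(20) ≠ (-12)·(32) (difference -96), so they are not parallel; the points are not collinear.

No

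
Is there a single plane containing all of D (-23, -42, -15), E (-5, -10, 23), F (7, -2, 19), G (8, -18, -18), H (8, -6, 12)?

No

The plane through D, E, F has normal n = DE × DF = (-432, 528, -240) and equation n·P = -8640.
Checking the remaining points: n·G = -8640, n·H = -9504.
Since n·H = -9504 ≠ -8640, H is off the plane and the points are not all coplanar.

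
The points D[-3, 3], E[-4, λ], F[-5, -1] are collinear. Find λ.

1

The three points are collinear iff det[DE; DF] = 0.
This determinant is linear in λ: (2)λ + (-2) = 0, so λ = 1.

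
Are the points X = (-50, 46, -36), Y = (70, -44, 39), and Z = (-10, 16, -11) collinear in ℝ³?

Yes

XY = (120, -90, 75), XZ = (40, -30, 25).
XY × XZ = (0, 0, 0).
The cross product vanishes, so the three points are collinear.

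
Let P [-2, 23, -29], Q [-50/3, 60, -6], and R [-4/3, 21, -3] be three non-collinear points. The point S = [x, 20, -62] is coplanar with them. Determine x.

-2/3

A normal to the plane is n = PQ × PR = (1008, 1190/3, 14/3).
S lies in the plane iff n · PS = 0.
This gives (1008)x + (672) = 0, so x = -2/3.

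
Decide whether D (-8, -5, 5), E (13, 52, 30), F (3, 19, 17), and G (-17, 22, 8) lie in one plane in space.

With D as base: DE = (21, 57, 25), DF = (11, 24, 12), DG = (-9, 27, 3).
DF × DG = (-252, -141, 513).
DE · (DF × DG) = -504.
Since -504 ≠ 0, the four points are not coplanar.

No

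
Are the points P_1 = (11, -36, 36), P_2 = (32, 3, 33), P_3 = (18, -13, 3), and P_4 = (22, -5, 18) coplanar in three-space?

No

The four points are coplanar iff the 3×3 determinant with rows P_1P_2, P_1P_3, P_1P_4 is zero.
Rows: (21, 39, -3), (7, 23, -33), (11, 31, -18).
Expanding along the first row: (21)(609) − (39)(237) + (-3)(-36) = 3654.
Nonzero ⇒ not coplanar.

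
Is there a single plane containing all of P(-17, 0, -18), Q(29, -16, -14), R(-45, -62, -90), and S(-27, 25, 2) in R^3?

Yes

The four points are coplanar iff the 3×3 determinant with rows PQ, PR, PS is zero.
Rows: (46, -16, 4), (-28, -62, -72), (-10, 25, 20).
Expanding along the first row: (46)(560) − (-16)(-1280) + (4)(-1320) = 0.
Zero determinant ⇒ coplanar.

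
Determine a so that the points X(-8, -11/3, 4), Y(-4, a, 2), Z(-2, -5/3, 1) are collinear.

-7/3

Collinearity requires XY × XZ = 0; each component is linear in a.
The x-component gives (-3)a + (-7) = 0, so a = -7/3.
The remaining components then also vanish.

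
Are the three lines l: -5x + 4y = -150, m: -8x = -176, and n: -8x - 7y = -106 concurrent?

Yes

Lines aᵢx + bᵢy = cᵢ with pairwise distinct directions are concurrent exactly when det[aᵢ bᵢ cᵢ] = 0.
Here the determinant is 0.
It vanishes, so the lines are concurrent at (22, -10).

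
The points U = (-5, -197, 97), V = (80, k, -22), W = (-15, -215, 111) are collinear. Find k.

-44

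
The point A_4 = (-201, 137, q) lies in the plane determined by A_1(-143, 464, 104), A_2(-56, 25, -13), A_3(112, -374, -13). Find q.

-130

Coplanarity requires A_1A_2 · (A_1A_3 × A_1A_4) = 0.
A_1A_2 = (87, -439, -117), A_1A_3 = (255, -838, -117); the triple product is linear in q with coefficient 39039 and constant term 5075070.
Setting it to zero: q = -130.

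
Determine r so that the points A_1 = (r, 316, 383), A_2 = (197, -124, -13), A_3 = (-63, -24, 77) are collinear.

-947

Collinearity requires A_1A_2 × A_1A_3 = 0; each component is linear in r.
The y-component gives (90)r + (85230) = 0, so r = -947.
The remaining components then also vanish.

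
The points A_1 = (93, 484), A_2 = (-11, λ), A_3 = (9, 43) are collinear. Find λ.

The three points are collinear iff det[A_1A_2; A_1A_3] = 0.
This determinant is linear in λ: (84)λ + (5208) = 0, so λ = -62.

-62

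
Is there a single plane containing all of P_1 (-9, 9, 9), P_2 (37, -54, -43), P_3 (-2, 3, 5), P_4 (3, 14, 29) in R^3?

No

The four points are coplanar iff the 3×3 determinant with rows P_1P_2, P_1P_3, P_1P_4 is zero.
Rows: (46, -63, -52), (7, -6, -4), (12, 5, 20).
Expanding along the first row: (46)(-100) − (-63)(188) + (-52)(107) = 1680.
Nonzero ⇒ not coplanar.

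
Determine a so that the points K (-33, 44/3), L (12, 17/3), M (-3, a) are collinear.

26/3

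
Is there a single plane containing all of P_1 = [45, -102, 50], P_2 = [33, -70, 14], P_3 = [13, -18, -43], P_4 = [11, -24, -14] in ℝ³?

No

The four points are coplanar iff the 3×3 determinant with rows P_1P_2, P_1P_3, P_1P_4 is zero.
Rows: (-12, 32, -36), (-32, 84, -93), (-34, 78, -64).
Expanding along the first row: (-12)(1878) − (32)(-1114) + (-36)(360) = 152.
Nonzero ⇒ not coplanar.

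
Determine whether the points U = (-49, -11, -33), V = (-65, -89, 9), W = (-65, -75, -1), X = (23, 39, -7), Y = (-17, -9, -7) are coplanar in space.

The plane through U, V, W has normal n = UV × UW = (192, -160, -224) and equation n·P = -256.
Checking the remaining points: n·X = -256, n·Y = -256.
All equal -256, so all 5 points lie in one plane.

Yes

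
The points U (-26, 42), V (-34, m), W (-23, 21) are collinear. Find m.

The three points are collinear iff det[UV; UW] = 0.
This determinant is linear in m: (-3)m + (294) = 0, so m = 98.

98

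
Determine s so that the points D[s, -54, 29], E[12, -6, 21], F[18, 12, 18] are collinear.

Direction EF = (6, 18, -3). From the y-coordinate of D, the parameter along the line is τ = (-54 − (-6))/18 = -8/3.
Then s = 12 + (-8/3)·(6) = -4.

-4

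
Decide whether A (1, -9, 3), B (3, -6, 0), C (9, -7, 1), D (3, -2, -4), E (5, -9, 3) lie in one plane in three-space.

The plane through A, B, C has normal n = AB × AC = (0, -20, -20) and equation n·P = 120.
Checking the remaining points: n·D = 120, n·E = 120.
All equal 120, so all 5 points lie in one plane.

Yes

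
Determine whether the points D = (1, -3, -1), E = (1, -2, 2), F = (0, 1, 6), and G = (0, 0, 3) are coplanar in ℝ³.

A normal to the plane through D, E, F is n = DE × DF = (-5, -3, 1).
The plane has equation n·P = 3. For G: n·G = 3.
Equal, so G lies in the plane and all four are coplanar.

Yes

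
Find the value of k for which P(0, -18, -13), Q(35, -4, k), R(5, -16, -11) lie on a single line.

Collinearity requires PQ × PR = 0; each component is linear in k.
The x-component gives (-2)k + (2) = 0, so k = 1.
The remaining components then also vanish.

1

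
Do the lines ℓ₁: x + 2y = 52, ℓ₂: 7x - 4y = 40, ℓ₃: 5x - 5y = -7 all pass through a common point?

The three lines meet at one point iff the augmented coefficient matrix [aᵢ bᵢ cᵢ] has rank < 3, i.e. its determinant vanishes.
Here the determinant is -54.
Nonzero, so no common point exists.

No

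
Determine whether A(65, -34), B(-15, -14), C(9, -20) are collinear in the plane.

Yes

AB = (-80, 20), AC = (-56, 14).
Twice the signed area of △ABC is (-80)(14) − (20)(-56) = 0.
The triangle is degenerate (zero area), so the points are collinear.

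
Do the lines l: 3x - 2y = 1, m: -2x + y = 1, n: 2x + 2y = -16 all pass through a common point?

Yes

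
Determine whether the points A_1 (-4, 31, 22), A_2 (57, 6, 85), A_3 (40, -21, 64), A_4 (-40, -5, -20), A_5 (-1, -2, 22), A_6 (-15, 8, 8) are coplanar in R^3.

The plane through A_1, A_2, A_3 has normal n = A_1A_2 × A_1A_3 = (2226, 210, -2072) and equation n·P = -47978.
Checking the remaining points: n·A_4 = -48650, n·A_5 = -48230, n·A_6 = -48286.
Since n·A_4 = -48650 ≠ -47978, A_4 is off the plane and the points are not all coplanar.

No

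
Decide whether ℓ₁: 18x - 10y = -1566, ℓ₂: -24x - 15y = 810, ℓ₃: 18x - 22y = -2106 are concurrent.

Lines aᵢx + bᵢy = cᵢ with pairwise distinct directions are concurrent exactly when det[aᵢ bᵢ cᵢ] = 0.
Here the determinant is -648.
Nonzero, so no common point exists.

No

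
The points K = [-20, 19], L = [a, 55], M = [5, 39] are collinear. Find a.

Collinearity: (L − K) must be parallel to (M − K) = (25, 20).
Cross-multiplying the components: (a − (-20))·(20) = (36)·(25).
Solving gives a = 25.

25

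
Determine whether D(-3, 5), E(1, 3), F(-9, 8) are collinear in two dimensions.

DE = (4, -2), DF = (-6, 3).
Checking proportionality: DF = -3/2·DE, so the vectors are parallel and the points are collinear.

Yes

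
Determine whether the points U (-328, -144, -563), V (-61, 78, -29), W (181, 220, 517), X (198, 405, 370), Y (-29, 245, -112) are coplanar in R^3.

No

The plane through U, V, W has normal n = UV × UW = (45384, -16554, -15810) and equation n·P = -3601146.
Checking the remaining points: n·X = -3568038, n·Y = -3601146.
Since n·X = -3568038 ≠ -3601146, X is off the plane and the points are not all coplanar.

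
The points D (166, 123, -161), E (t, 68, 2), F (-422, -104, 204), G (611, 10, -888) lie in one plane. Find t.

Coplanarity ⇔ det[DE; DF; DG] = 0.
Expanding, this is linear in t: (206274)t + (7632138) = 0.
So t = -37.

-37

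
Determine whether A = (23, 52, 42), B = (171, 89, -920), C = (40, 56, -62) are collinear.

No

AB = (148, 37, -962), AC = (17, 4, -104).
AB × AC = (0, -962, -37).
The cross product is nonzero, so the points do not lie on one line.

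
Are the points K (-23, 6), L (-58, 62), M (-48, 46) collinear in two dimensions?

Yes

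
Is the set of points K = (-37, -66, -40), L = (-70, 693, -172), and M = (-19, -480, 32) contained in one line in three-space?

Yes

KL = (-33, 759, -132), KM = (18, -414, 72).
KL × KM = (0, 0, 0).
The cross product vanishes, so the three points are collinear.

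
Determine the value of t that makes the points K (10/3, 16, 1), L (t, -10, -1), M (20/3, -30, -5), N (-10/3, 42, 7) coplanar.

Normal to plane KMN: n = (-120, 20, -220); plane equation n·P = -300.
Requiring n·L = -300: (-120)t + (20) = -300.
So t = 8/3.

8/3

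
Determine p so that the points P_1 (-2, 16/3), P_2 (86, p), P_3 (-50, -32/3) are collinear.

104/3

The three points are collinear iff det[P_1P_2; P_1P_3] = 0.
This determinant is linear in p: (48)p + (-1664) = 0, so p = 104/3.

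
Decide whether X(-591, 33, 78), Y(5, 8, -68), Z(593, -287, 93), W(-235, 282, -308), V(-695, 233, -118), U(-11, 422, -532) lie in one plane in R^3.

No

The plane through X, Y, Z has normal n = XY × XZ = (-47095, -181804, -161120) and equation n·P = 9266253.
Checking the remaining points: n·W = 9423557, n·V = 9382853, n·U = 9512597.
Since n·W = 9423557 ≠ 9266253, W is off the plane and the points are not all coplanar.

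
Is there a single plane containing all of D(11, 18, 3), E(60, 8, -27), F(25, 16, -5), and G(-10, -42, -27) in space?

Yes

The four points are coplanar iff the 3×3 determinant with rows DE, DF, DG is zero.
Rows: (49, -10, -30), (14, -2, -8), (-21, -60, -30).
Expanding along the first row: (49)(-420) − (-10)(-588) + (-30)(-882) = 0.
Zero determinant ⇒ coplanar.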